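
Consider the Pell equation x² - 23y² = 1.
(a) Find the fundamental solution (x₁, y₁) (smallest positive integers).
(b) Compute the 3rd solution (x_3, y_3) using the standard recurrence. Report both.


Step 1: Find the fundamental solution (x₁, y₁) of x² - 23y² = 1.
  Expand √23 as a continued fraction. a₀ = ⌊√23⌋ = 4; iterate m_{k+1} = d_k·a_k − m_k, d_{k+1} = (23 − m_{k+1}²)/d_k, a_{k+1} = ⌊(a₀ + m_{k+1})/d_{k+1}⌋ (starting m₀ = 0, d₀ = 1), with convergents p_k = a_k·p_{k-1} + p_{k-2}, q_k = a_k·q_{k-1} + q_{k-2} (p₋₁ = 1, q₋₁ = 0):
  k = 0: a₀ = 4; p₀/q₀ = 4/1; p₀² − 23·q₀² = 16 − 23 = -7.
  k = 1: m = 4, d = 7, a = ⌊(4 + 4)/7⌋ = 1; p/q = (1·4 + 1)/(1·1 + 0) = 5/1; p² − 23·q² = 25 − 23 = 2.
  k = 2: m = 3, d = 2, a = ⌊(4 + 3)/2⌋ = 3; p/q = (3·5 + 4)/(3·1 + 1) = 19/4; p² − 23·q² = 361 − 368 = -7.
  k = 3: m = 3, d = 7, a = ⌊(4 + 3)/7⌋ = 1; p/q = (1·19 + 5)/(1·4 + 1) = 24/5; p² − 23·q² = 576 − 575 = 1.
  The first convergent with p² − 23·q² = 1 gives the fundamental solution (x₁, y₁) = (24, 5).
Step 2: Apply the recurrence (x_{n+1}, y_{n+1}) = (x₁x_n + 23y₁y_n, x₁y_n + y₁x_n) repeatedly.
  From (x_1, y_1) = (24, 5): x_2 = 24·24 + 23·5·5 = 1151; y_2 = 24·5 + 5·24 = 240.
  From (x_2, y_2) = (1151, 240): x_3 = 24·1151 + 23·5·240 = 55224; y_3 = 24·240 + 5·1151 = 11515.
Step 3: Verify x_3² - 23·y_3² = 3049690176 - 3049690175 = 1 (should be 1). ✓

(x_1, y_1) = (24, 5); (x_3, y_3) = (55224, 11515).


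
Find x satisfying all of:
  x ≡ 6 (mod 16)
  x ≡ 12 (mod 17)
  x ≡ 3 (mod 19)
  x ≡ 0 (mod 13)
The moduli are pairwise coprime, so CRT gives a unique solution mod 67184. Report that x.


Product of moduli M = 16 · 17 · 19 · 13 = 67184.
Merge one congruence at a time:
  Start: x ≡ 6 (mod 16).
  Combine with x ≡ 12 (mod 17); new modulus lcm = 272.
    Write x = 6 + 16·t and substitute into x ≡ 12 (mod 17): 16·t ≡ 12 − 6 = 6 (mod 17).
    The inverse of 16 mod 17 is 16 (since 16·16 = 256 = 15·17 + 1), so t ≡ 16·6 = 96 ≡ 11 (mod 17).
    Then x = 6 + 16·11 = 182, valid modulo lcm(16, 17) = 272: x ≡ 182 (mod 272).
  Combine with x ≡ 3 (mod 19); new modulus lcm = 5168.
    Write x = 182 + 272·t and substitute into x ≡ 3 (mod 19): 272·t ≡ 3 − 182 = -179 (mod 19).
    Reduce coefficients mod 19: 6·t ≡ 11 (mod 19).
    The inverse of 6 mod 19 is 16 (since 6·16 = 96 = 5·19 + 1), so t ≡ 16·11 = 176 ≡ 5 (mod 19).
    Then x = 182 + 272·5 = 1542, valid modulo lcm(272, 19) = 5168: x ≡ 1542 (mod 5168).
  Combine with x ≡ 0 (mod 13); new modulus lcm = 67184.
    Write x = 1542 + 5168·t and substitute into x ≡ 0 (mod 13): 5168·t ≡ 0 − 1542 = -1542 (mod 13).
    Reduce coefficients mod 13: 7·t ≡ 5 (mod 13).
    The inverse of 7 mod 13 is 2 (since 7·2 = 14 = 1·13 + 1), so t ≡ 2·5 = 10 ≡ 10 (mod 13).
    Then x = 1542 + 5168·10 = 53222, valid modulo lcm(5168, 13) = 67184: x ≡ 53222 (mod 67184).
Verify against each original: 53222 mod 16 = 6, 53222 mod 17 = 12, 53222 mod 19 = 3, 53222 mod 13 = 0.

x ≡ 53222 (mod 67184).


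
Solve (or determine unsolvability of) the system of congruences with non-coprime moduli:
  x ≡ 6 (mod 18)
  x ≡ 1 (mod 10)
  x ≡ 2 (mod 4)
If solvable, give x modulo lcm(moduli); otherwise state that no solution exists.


Moduli 18, 10, 4 are not pairwise coprime, so CRT works modulo lcm(m_i) when all pairwise compatibility conditions hold.
Pairwise compatibility: gcd(m_i, m_j) must divide a_i - a_j for every pair.
Merge one congruence at a time:
  Start: x ≡ 6 (mod 18).
  Combine with x ≡ 1 (mod 10): gcd(18, 10) = 2, and 1 - 6 = -5 is NOT divisible by 2.
    ⇒ system is inconsistent (no integer solution).

No solution (the system is inconsistent).


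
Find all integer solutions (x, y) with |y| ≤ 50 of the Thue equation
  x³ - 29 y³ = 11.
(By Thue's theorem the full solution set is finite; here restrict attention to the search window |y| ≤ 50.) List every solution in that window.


The equation is x³ - 29y³ = 11. For fixed y, x³ = 29·y³ + 11, so a solution requires the RHS to be a perfect cube.
Strategy: iterate y from -50 to 50, compute RHS = 29·y³ + 11, and check whether it is a (positive or negative) perfect cube.
Check small values of y:
  y = 0: RHS = 11 is not a perfect cube.
  y = 1: RHS = 40 is not a perfect cube.
  y = -1: RHS = -18 is not a perfect cube.
  y = 2: RHS = 243 is not a perfect cube.
  y = -2: RHS = -221 is not a perfect cube.
  y = 3: RHS = 794 is not a perfect cube.
  y = -3: RHS = -772 is not a perfect cube.
Continuing the search up to |y| = 50 finds no solutions either.
No (x, y) in the scanned range satisfies the equation.

No integer solutions with |y| ≤ 50.


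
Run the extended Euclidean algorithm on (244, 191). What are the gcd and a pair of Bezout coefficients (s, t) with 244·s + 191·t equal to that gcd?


Euclidean algorithm on (244, 191) — divide until remainder is 0:
  244 = 1 · 191 + 53
  191 = 3 · 53 + 32
  53 = 1 · 32 + 21
  32 = 1 · 21 + 11
  21 = 1 · 11 + 10
  11 = 1 · 10 + 1
  10 = 10 · 1 + 0
gcd(244, 191) = 1.
Track Bezout coefficients alongside the remainders: start with r₀ = 244 = a·1 + b·0 (s = 1, t = 0) and r₁ = 191 = a·0 + b·1 (s = 0, t = 1); each new remainder r_{k+1} = r_{k-1} − q_k·r_k inherits s_{k+1} = s_{k-1} − q_k·s_k, t_{k+1} = t_{k-1} − q_k·t_k, so r_k = a·s_k + b·t_k at every step:
  q = 1: r = 53, s = 1 − 1·0 = 1, t = 0 − 1·1 = -1  (check: 244·1 + 191·(-1) = 53)
  q = 3: r = 32, s = 0 − 3·1 = -3, t = 1 − 3·(-1) = 4  (check: 244·(-3) + 191·4 = 32)
  q = 1: r = 21, s = 1 − 1·(-3) = 4, t = -1 − 1·4 = -5  (check: 244·4 + 191·(-5) = 21)
  q = 1: r = 11, s = -3 − 1·4 = -7, t = 4 − 1·(-5) = 9  (check: 244·(-7) + 191·9 = 11)
  q = 1: r = 10, s = 4 − 1·(-7) = 11, t = -5 − 1·9 = -14  (check: 244·11 + 191·(-14) = 10)
  q = 1: r = 1, s = -7 − 1·11 = -18, t = 9 − 1·(-14) = 23  (check: 244·(-18) + 191·23 = 1)
The row with r = 1 (the gcd) gives the Bezout coefficients s = -18, t = 23.
Result: 244 · (-18) + 191 · (23) = 1.

gcd(244, 191) = 1; s = -18, t = 23 (check: 244·(-18) + 191·23 = 1).


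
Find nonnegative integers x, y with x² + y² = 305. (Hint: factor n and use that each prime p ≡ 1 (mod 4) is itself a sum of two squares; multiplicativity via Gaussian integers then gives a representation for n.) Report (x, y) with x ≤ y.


Step 1: Factor n = 305 = 5 · 61.
Step 2: Check the mod-4 condition on each prime factor: 5 ≡ 1 (mod 4), exponent 1; 61 ≡ 1 (mod 4), exponent 1.
All primes ≡ 3 (mod 4) appear to even exponent (or don't appear), so by the two-squares theorem n IS expressible as a sum of two squares.
Step 3: Build a representation. Here n = 5 · 61 is a product of primes ≡ 1 (mod 4). Each prime p ≡ 1 (mod 4) is itself a sum of two squares; find a² by testing p − a² for a perfect square:
  5: 5 − 1² = 4 = 2² ⇒ 5 = 1² + 2².
  61: 61 − 1² = 60, 61 − 2² = 57, 61 − 3² = 52, 61 − 4² = 45, 61 − 5² = 36 = 6² ⇒ 61 = 5² + 6².
  Combine using the Brahmagupta–Fibonacci identity (a² + b²)(c² + d²) = (ac − bd)² + (ad + bc)² = (ac + bd)² + (ad − bc)²:
  5 · 61 = 305: from (1² + 2²)(5² + 6²), take (1·5 − 2·6, 1·6 + 2·5) = (5 − 12, 6 + 10) = (-7, 16); dropping signs (only squares matter) gives (7, 16); check 7² + 16² = 49 + 256 = 305 ✓.
Step 4: Order so x ≤ y and verify: 7² + 16² = 49 + 256 = 305 = n. ✓

n = 305 = 7² + 16² (one valid representation with x ≤ y).


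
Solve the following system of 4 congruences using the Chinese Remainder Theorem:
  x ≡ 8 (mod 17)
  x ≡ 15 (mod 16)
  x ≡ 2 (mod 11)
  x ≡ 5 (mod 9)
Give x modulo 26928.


Product of moduli M = 17 · 16 · 11 · 9 = 26928.
Merge one congruence at a time:
  Start: x ≡ 8 (mod 17).
  Combine with x ≡ 15 (mod 16); new modulus lcm = 272.
    Write x = 8 + 17·t and substitute into x ≡ 15 (mod 16): 17·t ≡ 15 − 8 = 7 (mod 16).
    Reduce coefficients mod 16: 1·t ≡ 7 (mod 16).
    So t ≡ 7 (mod 16).
    Then x = 8 + 17·7 = 127, valid modulo lcm(17, 16) = 272: x ≡ 127 (mod 272).
  Combine with x ≡ 2 (mod 11); new modulus lcm = 2992.
    Write x = 127 + 272·t and substitute into x ≡ 2 (mod 11): 272·t ≡ 2 − 127 = -125 (mod 11).
    Reduce coefficients mod 11: 8·t ≡ 7 (mod 11).
    The inverse of 8 mod 11 is 7 (since 8·7 = 56 = 5·11 + 1), so t ≡ 7·7 = 49 ≡ 5 (mod 11).
    Then x = 127 + 272·5 = 1487, valid modulo lcm(272, 11) = 2992: x ≡ 1487 (mod 2992).
  Combine with x ≡ 5 (mod 9); new modulus lcm = 26928.
    Write x = 1487 + 2992·t and substitute into x ≡ 5 (mod 9): 2992·t ≡ 5 − 1487 = -1482 (mod 9).
    Reduce coefficients mod 9: 4·t ≡ 3 (mod 9).
    The inverse of 4 mod 9 is 7 (since 4·7 = 28 = 3·9 + 1), so t ≡ 7·3 = 21 ≡ 3 (mod 9).
    Then x = 1487 + 2992·3 = 10463, valid modulo lcm(2992, 9) = 26928: x ≡ 10463 (mod 26928).
Verify against each original: 10463 mod 17 = 8, 10463 mod 16 = 15, 10463 mod 11 = 2, 10463 mod 9 = 5.

x ≡ 10463 (mod 26928).


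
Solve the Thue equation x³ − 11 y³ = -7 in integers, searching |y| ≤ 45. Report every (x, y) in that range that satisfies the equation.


The equation is x³ - 11y³ = -7. For fixed y, x³ = 11·y³ − 7, so a solution requires the RHS to be a perfect cube.
Strategy: iterate y from -45 to 45, compute RHS = 11·y³ − 7, and check whether it is a (positive or negative) perfect cube.
Check small values of y:
  y = 0: RHS = -7 is not a perfect cube.
  y = 1: RHS = 4 is not a perfect cube.
  y = -1: RHS = -18 is not a perfect cube.
  y = 2: RHS = 81 is not a perfect cube.
  y = -2: RHS = -95 is not a perfect cube.
  y = 3: RHS = 290 is not a perfect cube.
  y = -3: RHS = -304 is not a perfect cube.
Continuing the search up to |y| = 45 finds no solutions either.
No (x, y) in the scanned range satisfies the equation.

No integer solutions with |y| ≤ 45.


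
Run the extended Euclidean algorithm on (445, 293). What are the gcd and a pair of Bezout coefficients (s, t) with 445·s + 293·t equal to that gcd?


Euclidean algorithm on (445, 293) — divide until remainder is 0:
  445 = 1 · 293 + 152
  293 = 1 · 152 + 141
  152 = 1 · 141 + 11
  141 = 12 · 11 + 9
  11 = 1 · 9 + 2
  9 = 4 · 2 + 1
  2 = 2 · 1 + 0
gcd(445, 293) = 1.
Track Bezout coefficients alongside the remainders: start with r₀ = 445 = a·1 + b·0 (s = 1, t = 0) and r₁ = 293 = a·0 + b·1 (s = 0, t = 1); each new remainder r_{k+1} = r_{k-1} − q_k·r_k inherits s_{k+1} = s_{k-1} − q_k·s_k, t_{k+1} = t_{k-1} − q_k·t_k, so r_k = a·s_k + b·t_k at every step:
  q = 1: r = 152, s = 1 − 1·0 = 1, t = 0 − 1·1 = -1  (check: 445·1 + 293·(-1) = 152)
  q = 1: r = 141, s = 0 − 1·1 = -1, t = 1 − 1·(-1) = 2  (check: 445·(-1) + 293·2 = 141)
  q = 1: r = 11, s = 1 − 1·(-1) = 2, t = -1 − 1·2 = -3  (check: 445·2 + 293·(-3) = 11)
  q = 12: r = 9, s = -1 − 12·2 = -25, t = 2 − 12·(-3) = 38  (check: 445·(-25) + 293·38 = 9)
  q = 1: r = 2, s = 2 − 1·(-25) = 27, t = -3 − 1·38 = -41  (check: 445·27 + 293·(-41) = 2)
  q = 4: r = 1, s = -25 − 4·27 = -133, t = 38 − 4·(-41) = 202  (check: 445·(-133) + 293·202 = 1)
The row with r = 1 (the gcd) gives the Bezout coefficients s = -133, t = 202.
Result: 445 · (-133) + 293 · (202) = 1.

gcd(445, 293) = 1; s = -133, t = 202 (check: 445·(-133) + 293·202 = 1).


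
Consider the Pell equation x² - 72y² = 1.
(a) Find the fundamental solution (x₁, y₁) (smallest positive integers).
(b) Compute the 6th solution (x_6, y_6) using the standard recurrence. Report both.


Step 1: Find the fundamental solution (x₁, y₁) of x² - 72y² = 1.
  Expand √72 as a continued fraction. a₀ = ⌊√72⌋ = 8; iterate m_{k+1} = d_k·a_k − m_k, d_{k+1} = (72 − m_{k+1}²)/d_k, a_{k+1} = ⌊(a₀ + m_{k+1})/d_{k+1}⌋ (starting m₀ = 0, d₀ = 1), with convergents p_k = a_k·p_{k-1} + p_{k-2}, q_k = a_k·q_{k-1} + q_{k-2} (p₋₁ = 1, q₋₁ = 0):
  k = 0: a₀ = 8; p₀/q₀ = 8/1; p₀² − 72·q₀² = 64 − 72 = -8.
  k = 1: m = 8, d = 8, a = ⌊(8 + 8)/8⌋ = 2; p/q = (2·8 + 1)/(2·1 + 0) = 17/2; p² − 72·q² = 289 − 288 = 1.
  The first convergent with p² − 72·q² = 1 gives the fundamental solution (x₁, y₁) = (17, 2).
Step 2: Apply the recurrence (x_{n+1}, y_{n+1}) = (x₁x_n + 72y₁y_n, x₁y_n + y₁x_n) repeatedly.
  From (x_1, y_1) = (17, 2): x_2 = 17·17 + 72·2·2 = 577; y_2 = 17·2 + 2·17 = 68.
  From (x_2, y_2) = (577, 68): x_3 = 17·577 + 72·2·68 = 19601; y_3 = 17·68 + 2·577 = 2310.
  From (x_3, y_3) = (19601, 2310): x_4 = 17·19601 + 72·2·2310 = 665857; y_4 = 17·2310 + 2·19601 = 78472.
  From (x_4, y_4) = (665857, 78472): x_5 = 17·665857 + 72·2·78472 = 22619537; y_5 = 17·78472 + 2·665857 = 2665738.
  From (x_5, y_5) = (22619537, 2665738): x_6 = 17·22619537 + 72·2·2665738 = 768398401; y_6 = 17·2665738 + 2·22619537 = 90556620.
Step 3: Verify x_6² - 72·y_6² = 590436102659356801 - 590436102659356800 = 1 (should be 1). ✓

(x_1, y_1) = (17, 2); (x_6, y_6) = (768398401, 90556620).


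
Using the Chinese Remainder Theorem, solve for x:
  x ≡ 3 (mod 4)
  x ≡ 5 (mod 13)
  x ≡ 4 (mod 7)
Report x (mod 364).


Moduli 4, 13, 7 are pairwise coprime; by CRT there is a unique solution modulo M = 4 · 13 · 7 = 364.
Solve pairwise, accumulating the modulus:
  Start with x ≡ 3 (mod 4).
  Combine with x ≡ 5 (mod 13): since gcd(4, 13) = 1, we get a unique residue mod 52.
    Write x = 3 + 4·t and substitute into x ≡ 5 (mod 13): 4·t ≡ 5 − 3 = 2 (mod 13).
    The inverse of 4 mod 13 is 10 (since 4·10 = 40 = 3·13 + 1), so t ≡ 10·2 = 20 ≡ 7 (mod 13).
    Then x = 3 + 4·7 = 31, valid modulo lcm(4, 13) = 52: x ≡ 31 (mod 52).
  Combine with x ≡ 4 (mod 7): since gcd(52, 7) = 1, we get a unique residue mod 364.
    Write x = 31 + 52·t and substitute into x ≡ 4 (mod 7): 52·t ≡ 4 − 31 = -27 (mod 7).
    Reduce coefficients mod 7: 3·t ≡ 1 (mod 7).
    The inverse of 3 mod 7 is 5 (since 3·5 = 15 = 2·7 + 1), so t ≡ 5·1 = 5 ≡ 5 (mod 7).
    Then x = 31 + 52·5 = 291, valid modulo lcm(52, 7) = 364: x ≡ 291 (mod 364).
Verify: 291 mod 4 = 3 ✓, 291 mod 13 = 5 ✓, 291 mod 7 = 4 ✓.

x ≡ 291 (mod 364).


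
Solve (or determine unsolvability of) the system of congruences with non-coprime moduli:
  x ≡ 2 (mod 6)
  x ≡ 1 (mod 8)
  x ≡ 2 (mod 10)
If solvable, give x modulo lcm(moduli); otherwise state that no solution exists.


Moduli 6, 8, 10 are not pairwise coprime, so CRT works modulo lcm(m_i) when all pairwise compatibility conditions hold.
Pairwise compatibility: gcd(m_i, m_j) must divide a_i - a_j for every pair.
Merge one congruence at a time:
  Start: x ≡ 2 (mod 6).
  Combine with x ≡ 1 (mod 8): gcd(6, 8) = 2, and 1 - 2 = -1 is NOT divisible by 2.
    ⇒ system is inconsistent (no integer solution).

No solution (the system is inconsistent).


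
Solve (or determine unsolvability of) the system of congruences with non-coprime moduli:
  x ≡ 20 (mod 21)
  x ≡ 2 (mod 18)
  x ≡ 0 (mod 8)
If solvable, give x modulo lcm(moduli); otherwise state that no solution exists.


Moduli 21, 18, 8 are not pairwise coprime, so CRT works modulo lcm(m_i) when all pairwise compatibility conditions hold.
Pairwise compatibility: gcd(m_i, m_j) must divide a_i - a_j for every pair.
Merge one congruence at a time:
  Start: x ≡ 20 (mod 21).
  Combine with x ≡ 2 (mod 18): gcd(21, 18) = 3; 2 - 20 = -18, which IS divisible by 3, so compatible.
    Write x = 20 + 21·t and substitute into x ≡ 2 (mod 18): 21·t ≡ 2 − 20 = -18 (mod 18).
    Divide the congruence (and modulus) by g = 3: 7·t ≡ -6 (mod 6).
    Reduce coefficients mod 6: 1·t ≡ 0 (mod 6).
    So t ≡ 0 (mod 6).
    Then x = 20 + 21·0 = 20, valid modulo lcm(21, 18) = 126: x ≡ 20 (mod 126).
  Combine with x ≡ 0 (mod 8): gcd(126, 8) = 2; 0 - 20 = -20, which IS divisible by 2, so compatible.
    Write x = 20 + 126·t and substitute into x ≡ 0 (mod 8): 126·t ≡ 0 − 20 = -20 (mod 8).
    Divide the congruence (and modulus) by g = 2: 63·t ≡ -10 (mod 4).
    Reduce coefficients mod 4: 3·t ≡ 2 (mod 4).
    The inverse of 3 mod 4 is 3 (since 3·3 = 9 = 2·4 + 1), so t ≡ 3·2 = 6 ≡ 2 (mod 4).
    Then x = 20 + 126·2 = 272, valid modulo lcm(126, 8) = 504: x ≡ 272 (mod 504).
Verify: 272 mod 21 = 20, 272 mod 18 = 2, 272 mod 8 = 0.

x ≡ 272 (mod 504).


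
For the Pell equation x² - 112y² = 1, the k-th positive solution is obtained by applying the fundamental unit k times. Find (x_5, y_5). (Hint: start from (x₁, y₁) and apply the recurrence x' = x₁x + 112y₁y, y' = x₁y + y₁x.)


Step 1: Find the fundamental solution (x₁, y₁) of x² - 112y² = 1.
  Expand √112 as a continued fraction. a₀ = ⌊√112⌋ = 10; iterate m_{k+1} = d_k·a_k − m_k, d_{k+1} = (112 − m_{k+1}²)/d_k, a_{k+1} = ⌊(a₀ + m_{k+1})/d_{k+1}⌋ (starting m₀ = 0, d₀ = 1), with convergents p_k = a_k·p_{k-1} + p_{k-2}, q_k = a_k·q_{k-1} + q_{k-2} (p₋₁ = 1, q₋₁ = 0):
  k = 0: a₀ = 10; p₀/q₀ = 10/1; p₀² − 112·q₀² = 100 − 112 = -12.
  k = 1: m = 10, d = 12, a = ⌊(10 + 10)/12⌋ = 1; p/q = (1·10 + 1)/(1·1 + 0) = 11/1; p² − 112·q² = 121 − 112 = 9.
  k = 2: m = 2, d = 9, a = ⌊(10 + 2)/9⌋ = 1; p/q = (1·11 + 10)/(1·1 + 1) = 21/2; p² − 112·q² = 441 − 448 = -7.
  k = 3: m = 7, d = 7, a = ⌊(10 + 7)/7⌋ = 2; p/q = (2·21 + 11)/(2·2 + 1) = 53/5; p² − 112·q² = 2809 − 2800 = 9.
  k = 4: m = 7, d = 9, a = ⌊(10 + 7)/9⌋ = 1; p/q = (1·53 + 21)/(1·5 + 2) = 74/7; p² − 112·q² = 5476 − 5488 = -12.
  k = 5: m = 2, d = 12, a = ⌊(10 + 2)/12⌋ = 1; p/q = (1·74 + 53)/(1·7 + 5) = 127/12; p² − 112·q² = 16129 − 16128 = 1.
  The first convergent with p² − 112·q² = 1 gives the fundamental solution (x₁, y₁) = (127, 12).
Step 2: Apply the recurrence (x_{n+1}, y_{n+1}) = (x₁x_n + 112y₁y_n, x₁y_n + y₁x_n) repeatedly.
  From (x_1, y_1) = (127, 12): x_2 = 127·127 + 112·12·12 = 32257; y_2 = 127·12 + 12·127 = 3048.
  From (x_2, y_2) = (32257, 3048): x_3 = 127·32257 + 112·12·3048 = 8193151; y_3 = 127·3048 + 12·32257 = 774180.
  From (x_3, y_3) = (8193151, 774180): x_4 = 127·8193151 + 112·12·774180 = 2081028097; y_4 = 127·774180 + 12·8193151 = 196638672.
  From (x_4, y_4) = (2081028097, 196638672): x_5 = 127·2081028097 + 112·12·196638672 = 528572943487; y_5 = 127·196638672 + 12·2081028097 = 49945448508.
Step 3: Verify x_5² - 112·y_5² = 279389356586511295719169 - 279389356586511295719168 = 1 (should be 1). ✓

(x_1, y_1) = (127, 12); (x_5, y_5) = (528572943487, 49945448508).


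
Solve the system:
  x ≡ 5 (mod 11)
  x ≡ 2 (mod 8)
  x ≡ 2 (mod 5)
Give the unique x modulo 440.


Moduli 11, 8, 5 are pairwise coprime; by CRT there is a unique solution modulo M = 11 · 8 · 5 = 440.
Solve pairwise, accumulating the modulus:
  Start with x ≡ 5 (mod 11).
  Combine with x ≡ 2 (mod 8): since gcd(11, 8) = 1, we get a unique residue mod 88.
    Write x = 5 + 11·t and substitute into x ≡ 2 (mod 8): 11·t ≡ 2 − 5 = -3 (mod 8).
    Reduce coefficients mod 8: 3·t ≡ 5 (mod 8).
    The inverse of 3 mod 8 is 3 (since 3·3 = 9 = 1·8 + 1), so t ≡ 3·5 = 15 ≡ 7 (mod 8).
    Then x = 5 + 11·7 = 82, valid modulo lcm(11, 8) = 88: x ≡ 82 (mod 88).
  Combine with x ≡ 2 (mod 5): since gcd(88, 5) = 1, we get a unique residue mod 440.
    Write x = 82 + 88·t and substitute into x ≡ 2 (mod 5): 88·t ≡ 2 − 82 = -80 (mod 5).
    Reduce coefficients mod 5: 3·t ≡ 0 (mod 5).
    The inverse of 3 mod 5 is 2 (since 3·2 = 6 = 1·5 + 1), so t ≡ 2·0 = 0 ≡ 0 (mod 5).
    Then x = 82 + 88·0 = 82, valid modulo lcm(88, 5) = 440: x ≡ 82 (mod 440).
Verify: 82 mod 11 = 5 ✓, 82 mod 8 = 2 ✓, 82 mod 5 = 2 ✓.

x ≡ 82 (mod 440).


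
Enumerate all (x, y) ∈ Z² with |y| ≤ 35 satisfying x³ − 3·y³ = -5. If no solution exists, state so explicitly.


The equation is x³ - 3y³ = -5. For fixed y, x³ = 3·y³ − 5, so a solution requires the RHS to be a perfect cube.
Strategy: iterate y from -35 to 35, compute RHS = 3·y³ − 5, and check whether it is a (positive or negative) perfect cube.
Check small values of y:
  y = 0: RHS = -5 is not a perfect cube.
  y = 1: RHS = -2 is not a perfect cube.
  y = -1: RHS = -8 = (-2)³ ⇒ x = -2 works.
  y = 2: RHS = 19 is not a perfect cube.
  y = -2: RHS = -29 is not a perfect cube.
  y = 3: RHS = 76 is not a perfect cube.
  y = -3: RHS = -86 is not a perfect cube.
Continuing the search up to |y| = 35 finds no further solutions beyond those listed.
Collected solutions: (-2, -1).

Solutions (with |y| ≤ 35): (-2, -1).


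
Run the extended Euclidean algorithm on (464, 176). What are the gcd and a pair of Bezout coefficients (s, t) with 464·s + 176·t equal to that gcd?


Euclidean algorithm on (464, 176) — divide until remainder is 0:
  464 = 2 · 176 + 112
  176 = 1 · 112 + 64
  112 = 1 · 64 + 48
  64 = 1 · 48 + 16
  48 = 3 · 16 + 0
gcd(464, 176) = 16.
Track Bezout coefficients alongside the remainders: start with r₀ = 464 = a·1 + b·0 (s = 1, t = 0) and r₁ = 176 = a·0 + b·1 (s = 0, t = 1); each new remainder r_{k+1} = r_{k-1} − q_k·r_k inherits s_{k+1} = s_{k-1} − q_k·s_k, t_{k+1} = t_{k-1} − q_k·t_k, so r_k = a·s_k + b·t_k at every step:
  q = 2: r = 112, s = 1 − 2·0 = 1, t = 0 − 2·1 = -2  (check: 464·1 + 176·(-2) = 112)
  q = 1: r = 64, s = 0 − 1·1 = -1, t = 1 − 1·(-2) = 3  (check: 464·(-1) + 176·3 = 64)
  q = 1: r = 48, s = 1 − 1·(-1) = 2, t = -2 − 1·3 = -5  (check: 464·2 + 176·(-5) = 48)
  q = 1: r = 16, s = -1 − 1·2 = -3, t = 3 − 1·(-5) = 8  (check: 464·(-3) + 176·8 = 16)
The row with r = 16 (the gcd) gives the Bezout coefficients s = -3, t = 8.
Result: 464 · (-3) + 176 · (8) = 16.

gcd(464, 176) = 16; s = -3, t = 8 (check: 464·(-3) + 176·8 = 16).


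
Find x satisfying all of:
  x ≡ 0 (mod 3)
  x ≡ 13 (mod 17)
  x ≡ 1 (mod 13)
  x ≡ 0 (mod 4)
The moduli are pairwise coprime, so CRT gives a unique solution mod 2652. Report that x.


Product of moduli M = 3 · 17 · 13 · 4 = 2652.
Merge one congruence at a time:
  Start: x ≡ 0 (mod 3).
  Combine with x ≡ 13 (mod 17); new modulus lcm = 51.
    Write x = 0 + 3·t and substitute into x ≡ 13 (mod 17): 3·t ≡ 13 − 0 = 13 (mod 17).
    The inverse of 3 mod 17 is 6 (since 3·6 = 18 = 1·17 + 1), so t ≡ 6·13 = 78 ≡ 10 (mod 17).
    Then x = 0 + 3·10 = 30, valid modulo lcm(3, 17) = 51: x ≡ 30 (mod 51).
  Combine with x ≡ 1 (mod 13); new modulus lcm = 663.
    Write x = 30 + 51·t and substitute into x ≡ 1 (mod 13): 51·t ≡ 1 − 30 = -29 (mod 13).
    Reduce coefficients mod 13: 12·t ≡ 10 (mod 13).
    The inverse of 12 mod 13 is 12 (since 12·12 = 144 = 11·13 + 1), so t ≡ 12·10 = 120 ≡ 3 (mod 13).
    Then x = 30 + 51·3 = 183, valid modulo lcm(51, 13) = 663: x ≡ 183 (mod 663).
  Combine with x ≡ 0 (mod 4); new modulus lcm = 2652.
    Write x = 183 + 663·t and substitute into x ≡ 0 (mod 4): 663·t ≡ 0 − 183 = -183 (mod 4).
    Reduce coefficients mod 4: 3·t ≡ 1 (mod 4).
    The inverse of 3 mod 4 is 3 (since 3·3 = 9 = 2·4 + 1), so t ≡ 3·1 = 3 ≡ 3 (mod 4).
    Then x = 183 + 663·3 = 2172, valid modulo lcm(663, 4) = 2652: x ≡ 2172 (mod 2652).
Verify against each original: 2172 mod 3 = 0, 2172 mod 17 = 13, 2172 mod 13 = 1, 2172 mod 4 = 0.

x ≡ 2172 (mod 2652).


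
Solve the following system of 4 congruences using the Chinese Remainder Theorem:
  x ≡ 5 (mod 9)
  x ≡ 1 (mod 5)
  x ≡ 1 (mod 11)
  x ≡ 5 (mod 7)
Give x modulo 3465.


Product of moduli M = 9 · 5 · 11 · 7 = 3465.
Merge one congruence at a time:
  Start: x ≡ 5 (mod 9).
  Combine with x ≡ 1 (mod 5); new modulus lcm = 45.
    Write x = 5 + 9·t and substitute into x ≡ 1 (mod 5): 9·t ≡ 1 − 5 = -4 (mod 5).
    Reduce coefficients mod 5: 4·t ≡ 1 (mod 5).
    The inverse of 4 mod 5 is 4 (since 4·4 = 16 = 3·5 + 1), so t ≡ 4·1 = 4 ≡ 4 (mod 5).
    Then x = 5 + 9·4 = 41, valid modulo lcm(9, 5) = 45: x ≡ 41 (mod 45).
  Combine with x ≡ 1 (mod 11); new modulus lcm = 495.
    Write x = 41 + 45·t and substitute into x ≡ 1 (mod 11): 45·t ≡ 1 − 41 = -40 (mod 11).
    Reduce coefficients mod 11: 1·t ≡ 4 (mod 11).
    So t ≡ 4 (mod 11).
    Then x = 41 + 45·4 = 221, valid modulo lcm(45, 11) = 495: x ≡ 221 (mod 495).
  Combine with x ≡ 5 (mod 7); new modulus lcm = 3465.
    Write x = 221 + 495·t and substitute into x ≡ 5 (mod 7): 495·t ≡ 5 − 221 = -216 (mod 7).
    Reduce coefficients mod 7: 5·t ≡ 1 (mod 7).
    The inverse of 5 mod 7 is 3 (since 5·3 = 15 = 2·7 + 1), so t ≡ 3·1 = 3 ≡ 3 (mod 7).
    Then x = 221 + 495·3 = 1706, valid modulo lcm(495, 7) = 3465: x ≡ 1706 (mod 3465).
Verify against each original: 1706 mod 9 = 5, 1706 mod 5 = 1, 1706 mod 11 = 1, 1706 mod 7 = 5.

x ≡ 1706 (mod 3465).


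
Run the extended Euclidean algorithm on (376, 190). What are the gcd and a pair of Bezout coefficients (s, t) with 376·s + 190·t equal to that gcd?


Euclidean algorithm on (376, 190) — divide until remainder is 0:
  376 = 1 · 190 + 186
  190 = 1 · 186 + 4
  186 = 46 · 4 + 2
  4 = 2 · 2 + 0
gcd(376, 190) = 2.
Track Bezout coefficients alongside the remainders: start with r₀ = 376 = a·1 + b·0 (s = 1, t = 0) and r₁ = 190 = a·0 + b·1 (s = 0, t = 1); each new remainder r_{k+1} = r_{k-1} − q_k·r_k inherits s_{k+1} = s_{k-1} − q_k·s_k, t_{k+1} = t_{k-1} − q_k·t_k, so r_k = a·s_k + b·t_k at every step:
  q = 1: r = 186, s = 1 − 1·0 = 1, t = 0 − 1·1 = -1  (check: 376·1 + 190·(-1) = 186)
  q = 1: r = 4, s = 0 − 1·1 = -1, t = 1 − 1·(-1) = 2  (check: 376·(-1) + 190·2 = 4)
  q = 46: r = 2, s = 1 − 46·(-1) = 47, t = -1 − 46·2 = -93  (check: 376·47 + 190·(-93) = 2)
The row with r = 2 (the gcd) gives the Bezout coefficients s = 47, t = -93.
Result: 376 · (47) + 190 · (-93) = 2.

gcd(376, 190) = 2; s = 47, t = -93 (check: 376·47 + 190·(-93) = 2).


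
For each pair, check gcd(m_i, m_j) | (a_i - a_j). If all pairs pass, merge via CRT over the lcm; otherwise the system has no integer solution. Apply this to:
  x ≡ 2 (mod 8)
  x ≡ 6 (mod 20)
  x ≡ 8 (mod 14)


Moduli 8, 20, 14 are not pairwise coprime, so CRT works modulo lcm(m_i) when all pairwise compatibility conditions hold.
Pairwise compatibility: gcd(m_i, m_j) must divide a_i - a_j for every pair.
Merge one congruence at a time:
  Start: x ≡ 2 (mod 8).
  Combine with x ≡ 6 (mod 20): gcd(8, 20) = 4; 6 - 2 = 4, which IS divisible by 4, so compatible.
    Write x = 2 + 8·t and substitute into x ≡ 6 (mod 20): 8·t ≡ 6 − 2 = 4 (mod 20).
    Divide the congruence (and modulus) by g = 4: 2·t ≡ 1 (mod 5).
    The inverse of 2 mod 5 is 3 (since 2·3 = 6 = 1·5 + 1), so t ≡ 3·1 = 3 ≡ 3 (mod 5).
    Then x = 2 + 8·3 = 26, valid modulo lcm(8, 20) = 40: x ≡ 26 (mod 40).
  Combine with x ≡ 8 (mod 14): gcd(40, 14) = 2; 8 - 26 = -18, which IS divisible by 2, so compatible.
    Write x = 26 + 40·t and substitute into x ≡ 8 (mod 14): 40·t ≡ 8 − 26 = -18 (mod 14).
    Divide the congruence (and modulus) by g = 2: 20·t ≡ -9 (mod 7).
    Reduce coefficients mod 7: 6·t ≡ 5 (mod 7).
    The inverse of 6 mod 7 is 6 (since 6·6 = 36 = 5·7 + 1), so t ≡ 6·5 = 30 ≡ 2 (mod 7).
    Then x = 26 + 40·2 = 106, valid modulo lcm(40, 14) = 280: x ≡ 106 (mod 280).
Verify: 106 mod 8 = 2, 106 mod 20 = 6, 106 mod 14 = 8.

x ≡ 106 (mod 280).


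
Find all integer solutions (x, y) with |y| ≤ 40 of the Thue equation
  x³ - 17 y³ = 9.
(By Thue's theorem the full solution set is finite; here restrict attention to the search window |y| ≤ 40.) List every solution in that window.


The equation is x³ - 17y³ = 9. For fixed y, x³ = 17·y³ + 9, so a solution requires the RHS to be a perfect cube.
Strategy: iterate y from -40 to 40, compute RHS = 17·y³ + 9, and check whether it is a (positive or negative) perfect cube.
Check small values of y:
  y = 0: RHS = 9 is not a perfect cube.
  y = 1: RHS = 26 is not a perfect cube.
  y = -1: RHS = -8 = (-2)³ ⇒ x = -2 works.
  y = 2: RHS = 145 is not a perfect cube.
  y = -2: RHS = -127 is not a perfect cube.
  y = 3: RHS = 468 is not a perfect cube.
  y = -3: RHS = -450 is not a perfect cube.
Continuing the search up to |y| = 40 finds no further solutions beyond those listed.
Collected solutions: (-2, -1).

Solutions (with |y| ≤ 40): (-2, -1).


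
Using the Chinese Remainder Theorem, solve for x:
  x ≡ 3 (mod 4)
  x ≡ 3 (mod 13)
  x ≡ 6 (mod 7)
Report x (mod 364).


Moduli 4, 13, 7 are pairwise coprime; by CRT there is a unique solution modulo M = 4 · 13 · 7 = 364.
Solve pairwise, accumulating the modulus:
  Start with x ≡ 3 (mod 4).
  Combine with x ≡ 3 (mod 13): since gcd(4, 13) = 1, we get a unique residue mod 52.
    Write x = 3 + 4·t and substitute into x ≡ 3 (mod 13): 4·t ≡ 3 − 3 = 0 (mod 13).
    The inverse of 4 mod 13 is 10 (since 4·10 = 40 = 3·13 + 1), so t ≡ 10·0 = 0 ≡ 0 (mod 13).
    Then x = 3 + 4·0 = 3, valid modulo lcm(4, 13) = 52: x ≡ 3 (mod 52).
  Combine with x ≡ 6 (mod 7): since gcd(52, 7) = 1, we get a unique residue mod 364.
    Write x = 3 + 52·t and substitute into x ≡ 6 (mod 7): 52·t ≡ 6 − 3 = 3 (mod 7).
    Reduce coefficients mod 7: 3·t ≡ 3 (mod 7).
    The inverse of 3 mod 7 is 5 (since 3·5 = 15 = 2·7 + 1), so t ≡ 5·3 = 15 ≡ 1 (mod 7).
    Then x = 3 + 52·1 = 55, valid modulo lcm(52, 7) = 364: x ≡ 55 (mod 364).
Verify: 55 mod 4 = 3 ✓, 55 mod 13 = 3 ✓, 55 mod 7 = 6 ✓.

x ≡ 55 (mod 364).


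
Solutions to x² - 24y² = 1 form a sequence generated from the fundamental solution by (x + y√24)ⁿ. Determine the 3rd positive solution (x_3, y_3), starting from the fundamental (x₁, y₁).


Step 1: Find the fundamental solution (x₁, y₁) of x² - 24y² = 1.
  Expand √24 as a continued fraction. a₀ = ⌊√24⌋ = 4; iterate m_{k+1} = d_k·a_k − m_k, d_{k+1} = (24 − m_{k+1}²)/d_k, a_{k+1} = ⌊(a₀ + m_{k+1})/d_{k+1}⌋ (starting m₀ = 0, d₀ = 1), with convergents p_k = a_k·p_{k-1} + p_{k-2}, q_k = a_k·q_{k-1} + q_{k-2} (p₋₁ = 1, q₋₁ = 0):
  k = 0: a₀ = 4; p₀/q₀ = 4/1; p₀² − 24·q₀² = 16 − 24 = -8.
  k = 1: m = 4, d = 8, a = ⌊(4 + 4)/8⌋ = 1; p/q = (1·4 + 1)/(1·1 + 0) = 5/1; p² − 24·q² = 25 − 24 = 1.
  The first convergent with p² − 24·q² = 1 gives the fundamental solution (x₁, y₁) = (5, 1).
Step 2: Apply the recurrence (x_{n+1}, y_{n+1}) = (x₁x_n + 24y₁y_n, x₁y_n + y₁x_n) repeatedly.
  From (x_1, y_1) = (5, 1): x_2 = 5·5 + 24·1·1 = 49; y_2 = 5·1 + 1·5 = 10.
  From (x_2, y_2) = (49, 10): x_3 = 5·49 + 24·1·10 = 485; y_3 = 5·10 + 1·49 = 99.
Step 3: Verify x_3² - 24·y_3² = 235225 - 235224 = 1 (should be 1). ✓

(x_1, y_1) = (5, 1); (x_3, y_3) = (485, 99).


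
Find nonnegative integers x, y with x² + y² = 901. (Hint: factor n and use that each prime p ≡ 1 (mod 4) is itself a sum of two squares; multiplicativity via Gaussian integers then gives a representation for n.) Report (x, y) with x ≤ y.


Step 1: Factor n = 901 = 17 · 53.
Step 2: Check the mod-4 condition on each prime factor: 17 ≡ 1 (mod 4), exponent 1; 53 ≡ 1 (mod 4), exponent 1.
All primes ≡ 3 (mod 4) appear to even exponent (or don't appear), so by the two-squares theorem n IS expressible as a sum of two squares.
Step 3: Build a representation. Here n = 17 · 53 is a product of primes ≡ 1 (mod 4). Each prime p ≡ 1 (mod 4) is itself a sum of two squares; find a² by testing p − a² for a perfect square:
  17: 17 − 1² = 16 = 4² ⇒ 17 = 1² + 4².
  53: 53 − 1² = 52, 53 − 2² = 49 = 7² ⇒ 53 = 2² + 7².
  Combine using the Brahmagupta–Fibonacci identity (a² + b²)(c² + d²) = (ac − bd)² + (ad + bc)² = (ac + bd)² + (ad − bc)²:
  17 · 53 = 901: from (1² + 4²)(2² + 7²), take (1·2 − 4·7, 1·7 + 4·2) = (2 − 28, 7 + 8) = (-26, 15); dropping signs (only squares matter) gives (26, 15); check 26² + 15² = 676 + 225 = 901 ✓.
Step 4: Order so x ≤ y and verify: 15² + 26² = 225 + 676 = 901 = n. ✓

n = 901 = 15² + 26² (one valid representation with x ≤ y).


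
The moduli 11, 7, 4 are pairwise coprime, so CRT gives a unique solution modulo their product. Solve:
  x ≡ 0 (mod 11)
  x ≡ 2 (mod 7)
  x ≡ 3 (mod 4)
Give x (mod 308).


Moduli 11, 7, 4 are pairwise coprime; by CRT there is a unique solution modulo M = 11 · 7 · 4 = 308.
Solve pairwise, accumulating the modulus:
  Start with x ≡ 0 (mod 11).
  Combine with x ≡ 2 (mod 7): since gcd(11, 7) = 1, we get a unique residue mod 77.
    Write x = 0 + 11·t and substitute into x ≡ 2 (mod 7): 11·t ≡ 2 − 0 = 2 (mod 7).
    Reduce coefficients mod 7: 4·t ≡ 2 (mod 7).
    The inverse of 4 mod 7 is 2 (since 4·2 = 8 = 1·7 + 1), so t ≡ 2·2 = 4 ≡ 4 (mod 7).
    Then x = 0 + 11·4 = 44, valid modulo lcm(11, 7) = 77: x ≡ 44 (mod 77).
  Combine with x ≡ 3 (mod 4): since gcd(77, 4) = 1, we get a unique residue mod 308.
    Write x = 44 + 77·t and substitute into x ≡ 3 (mod 4): 77·t ≡ 3 − 44 = -41 (mod 4).
    Reduce coefficients mod 4: 1·t ≡ 3 (mod 4).
    So t ≡ 3 (mod 4).
    Then x = 44 + 77·3 = 275, valid modulo lcm(77, 4) = 308: x ≡ 275 (mod 308).
Verify: 275 mod 11 = 0 ✓, 275 mod 7 = 2 ✓, 275 mod 4 = 3 ✓.

x ≡ 275 (mod 308).


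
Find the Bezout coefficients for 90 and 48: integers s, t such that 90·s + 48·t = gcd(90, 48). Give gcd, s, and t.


Euclidean algorithm on (90, 48) — divide until remainder is 0:
  90 = 1 · 48 + 42
  48 = 1 · 42 + 6
  42 = 7 · 6 + 0
gcd(90, 48) = 6.
Track Bezout coefficients alongside the remainders: start with r₀ = 90 = a·1 + b·0 (s = 1, t = 0) and r₁ = 48 = a·0 + b·1 (s = 0, t = 1); each new remainder r_{k+1} = r_{k-1} − q_k·r_k inherits s_{k+1} = s_{k-1} − q_k·s_k, t_{k+1} = t_{k-1} − q_k·t_k, so r_k = a·s_k + b·t_k at every step:
  q = 1: r = 42, s = 1 − 1·0 = 1, t = 0 − 1·1 = -1  (check: 90·1 + 48·(-1) = 42)
  q = 1: r = 6, s = 0 − 1·1 = -1, t = 1 − 1·(-1) = 2  (check: 90·(-1) + 48·2 = 6)
The row with r = 6 (the gcd) gives the Bezout coefficients s = -1, t = 2.
Result: 90 · (-1) + 48 · (2) = 6.

gcd(90, 48) = 6; s = -1, t = 2 (check: 90·(-1) + 48·2 = 6).


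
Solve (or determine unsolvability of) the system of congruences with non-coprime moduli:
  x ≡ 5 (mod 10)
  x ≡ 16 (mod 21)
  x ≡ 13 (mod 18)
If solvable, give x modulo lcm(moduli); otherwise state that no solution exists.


Moduli 10, 21, 18 are not pairwise coprime, so CRT works modulo lcm(m_i) when all pairwise compatibility conditions hold.
Pairwise compatibility: gcd(m_i, m_j) must divide a_i - a_j for every pair.
Merge one congruence at a time:
  Start: x ≡ 5 (mod 10).
  Combine with x ≡ 16 (mod 21): gcd(10, 21) = 1; 16 - 5 = 11, which IS divisible by 1, so compatible.
    Write x = 5 + 10·t and substitute into x ≡ 16 (mod 21): 10·t ≡ 16 − 5 = 11 (mod 21).
    The inverse of 10 mod 21 is 19 (since 10·19 = 190 = 9·21 + 1), so t ≡ 19·11 = 209 ≡ 20 (mod 21).
    Then x = 5 + 10·20 = 205, valid modulo lcm(10, 21) = 210: x ≡ 205 (mod 210).
  Combine with x ≡ 13 (mod 18): gcd(210, 18) = 6; 13 - 205 = -192, which IS divisible by 6, so compatible.
    Write x = 205 + 210·t and substitute into x ≡ 13 (mod 18): 210·t ≡ 13 − 205 = -192 (mod 18).
    Divide the congruence (and modulus) by g = 6: 35·t ≡ -32 (mod 3).
    Reduce coefficients mod 3: 2·t ≡ 1 (mod 3).
    The inverse of 2 mod 3 is 2 (since 2·2 = 4 = 1·3 + 1), so t ≡ 2·1 = 2 ≡ 2 (mod 3).
    Then x = 205 + 210·2 = 625, valid modulo lcm(210, 18) = 630: x ≡ 625 (mod 630).
Verify: 625 mod 10 = 5, 625 mod 21 = 16, 625 mod 18 = 13.

x ≡ 625 (mod 630).


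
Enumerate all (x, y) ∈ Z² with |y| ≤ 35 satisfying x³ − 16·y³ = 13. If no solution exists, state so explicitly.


The equation is x³ - 16y³ = 13. For fixed y, x³ = 16·y³ + 13, so a solution requires the RHS to be a perfect cube.
Strategy: iterate y from -35 to 35, compute RHS = 16·y³ + 13, and check whether it is a (positive or negative) perfect cube.
Check small values of y:
  y = 0: RHS = 13 is not a perfect cube.
  y = 1: RHS = 29 is not a perfect cube.
  y = -1: RHS = -3 is not a perfect cube.
  y = 2: RHS = 141 is not a perfect cube.
  y = -2: RHS = -115 is not a perfect cube.
  y = 3: RHS = 445 is not a perfect cube.
  y = -3: RHS = -419 is not a perfect cube.
Continuing the search up to |y| = 35 finds no solutions either.
No (x, y) in the scanned range satisfies the equation.

No integer solutions with |y| ≤ 35.


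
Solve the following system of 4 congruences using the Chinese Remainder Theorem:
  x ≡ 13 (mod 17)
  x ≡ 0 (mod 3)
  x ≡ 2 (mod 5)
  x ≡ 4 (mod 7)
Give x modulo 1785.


Product of moduli M = 17 · 3 · 5 · 7 = 1785.
Merge one congruence at a time:
  Start: x ≡ 13 (mod 17).
  Combine with x ≡ 0 (mod 3); new modulus lcm = 51.
    Write x = 13 + 17·t and substitute into x ≡ 0 (mod 3): 17·t ≡ 0 − 13 = -13 (mod 3).
    Reduce coefficients mod 3: 2·t ≡ 2 (mod 3).
    The inverse of 2 mod 3 is 2 (since 2·2 = 4 = 1·3 + 1), so t ≡ 2·2 = 4 ≡ 1 (mod 3).
    Then x = 13 + 17·1 = 30, valid modulo lcm(17, 3) = 51: x ≡ 30 (mod 51).
  Combine with x ≡ 2 (mod 5); new modulus lcm = 255.
    Write x = 30 + 51·t and substitute into x ≡ 2 (mod 5): 51·t ≡ 2 − 30 = -28 (mod 5).
    Reduce coefficients mod 5: 1·t ≡ 2 (mod 5).
    So t ≡ 2 (mod 5).
    Then x = 30 + 51·2 = 132, valid modulo lcm(51, 5) = 255: x ≡ 132 (mod 255).
  Combine with x ≡ 4 (mod 7); new modulus lcm = 1785.
    Write x = 132 + 255·t and substitute into x ≡ 4 (mod 7): 255·t ≡ 4 − 132 = -128 (mod 7).
    Reduce coefficients mod 7: 3·t ≡ 5 (mod 7).
    The inverse of 3 mod 7 is 5 (since 3·5 = 15 = 2·7 + 1), so t ≡ 5·5 = 25 ≡ 4 (mod 7).
    Then x = 132 + 255·4 = 1152, valid modulo lcm(255, 7) = 1785: x ≡ 1152 (mod 1785).
Verify against each original: 1152 mod 17 = 13, 1152 mod 3 = 0, 1152 mod 5 = 2, 1152 mod 7 = 4.

x ≡ 1152 (mod 1785).


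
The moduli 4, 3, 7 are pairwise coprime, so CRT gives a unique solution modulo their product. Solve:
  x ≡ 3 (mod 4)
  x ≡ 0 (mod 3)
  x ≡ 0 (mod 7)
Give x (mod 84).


Moduli 4, 3, 7 are pairwise coprime; by CRT there is a unique solution modulo M = 4 · 3 · 7 = 84.
Solve pairwise, accumulating the modulus:
  Start with x ≡ 3 (mod 4).
  Combine with x ≡ 0 (mod 3): since gcd(4, 3) = 1, we get a unique residue mod 12.
    Write x = 3 + 4·t and substitute into x ≡ 0 (mod 3): 4·t ≡ 0 − 3 = -3 (mod 3).
    Reduce coefficients mod 3: 1·t ≡ 0 (mod 3).
    So t ≡ 0 (mod 3).
    Then x = 3 + 4·0 = 3, valid modulo lcm(4, 3) = 12: x ≡ 3 (mod 12).
  Combine with x ≡ 0 (mod 7): since gcd(12, 7) = 1, we get a unique residue mod 84.
    Write x = 3 + 12·t and substitute into x ≡ 0 (mod 7): 12·t ≡ 0 − 3 = -3 (mod 7).
    Reduce coefficients mod 7: 5·t ≡ 4 (mod 7).
    The inverse of 5 mod 7 is 3 (since 5·3 = 15 = 2·7 + 1), so t ≡ 3·4 = 12 ≡ 5 (mod 7).
    Then x = 3 + 12·5 = 63, valid modulo lcm(12, 7) = 84: x ≡ 63 (mod 84).
Verify: 63 mod 4 = 3 ✓, 63 mod 3 = 0 ✓, 63 mod 7 = 0 ✓.

x ≡ 63 (mod 84).


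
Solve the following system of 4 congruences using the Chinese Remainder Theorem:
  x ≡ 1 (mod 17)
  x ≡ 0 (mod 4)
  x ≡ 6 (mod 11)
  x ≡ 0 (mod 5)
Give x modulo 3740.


Product of moduli M = 17 · 4 · 11 · 5 = 3740.
Merge one congruence at a time:
  Start: x ≡ 1 (mod 17).
  Combine with x ≡ 0 (mod 4); new modulus lcm = 68.
    Write x = 1 + 17·t and substitute into x ≡ 0 (mod 4): 17·t ≡ 0 − 1 = -1 (mod 4).
    Reduce coefficients mod 4: 1·t ≡ 3 (mod 4).
    So t ≡ 3 (mod 4).
    Then x = 1 + 17·3 = 52, valid modulo lcm(17, 4) = 68: x ≡ 52 (mod 68).
  Combine with x ≡ 6 (mod 11); new modulus lcm = 748.
    Write x = 52 + 68·t and substitute into x ≡ 6 (mod 11): 68·t ≡ 6 − 52 = -46 (mod 11).
    Reduce coefficients mod 11: 2·t ≡ 9 (mod 11).
    The inverse of 2 mod 11 is 6 (since 2·6 = 12 = 1·11 + 1), so t ≡ 6·9 = 54 ≡ 10 (mod 11).
    Then x = 52 + 68·10 = 732, valid modulo lcm(68, 11) = 748: x ≡ 732 (mod 748).
  Combine with x ≡ 0 (mod 5); new modulus lcm = 3740.
    Write x = 732 + 748·t and substitute into x ≡ 0 (mod 5): 748·t ≡ 0 − 732 = -732 (mod 5).
    Reduce coefficients mod 5: 3·t ≡ 3 (mod 5).
    The inverse of 3 mod 5 is 2 (since 3·2 = 6 = 1·5 + 1), so t ≡ 2·3 = 6 ≡ 1 (mod 5).
    Then x = 732 + 748·1 = 1480, valid modulo lcm(748, 5) = 3740: x ≡ 1480 (mod 3740).
Verify against each original: 1480 mod 17 = 1, 1480 mod 4 = 0, 1480 mod 11 = 6, 1480 mod 5 = 0.

x ≡ 1480 (mod 3740).
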